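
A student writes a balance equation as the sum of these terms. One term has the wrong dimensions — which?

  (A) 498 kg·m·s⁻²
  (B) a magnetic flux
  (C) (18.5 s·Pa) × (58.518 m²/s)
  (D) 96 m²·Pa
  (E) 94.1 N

Work out the base dimensions of each:
  (A) kg·m·s⁻²
  (B) [magnetic flux] = kg·m²·s⁻²·A⁻¹
  (C) [kg·m⁻¹·s⁻¹] · [m²·s⁻¹] = kg·m·s⁻²
  (D) Pa·m² = N·m⁻²·m² = kg·m·s⁻²
  (E) N = kg·m·s⁻²
All reduce to kg·m·s⁻² except (B), which is kg·m²·s⁻²·A⁻¹.

(B)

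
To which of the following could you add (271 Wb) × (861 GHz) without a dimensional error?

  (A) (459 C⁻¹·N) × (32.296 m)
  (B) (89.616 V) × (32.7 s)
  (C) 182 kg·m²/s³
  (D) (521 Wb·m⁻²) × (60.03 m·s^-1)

(A)

Reference: [kg·m²·s⁻²·A⁻¹] · [s⁻¹] = kg·m²·s⁻³·A⁻¹.
Each option:
  (A) [kg·m·s⁻³·A⁻¹] · [m] = kg·m²·s⁻³·A⁻¹  ← same
  (B) [kg·m²·s⁻³·A⁻¹] · [s] = kg·m²·s⁻²·A⁻¹
  (C) kg·m²·s⁻³
  (D) [kg·s⁻²·A⁻¹] · [m·s⁻¹] = kg·m·s⁻³·A⁻¹
Only (A) matches kg·m²·s⁻³·A⁻¹.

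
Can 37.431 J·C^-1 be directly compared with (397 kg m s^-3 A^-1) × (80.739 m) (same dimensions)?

Reduce each to base SI dimensions:
  37.431 J·C^-1:  J·C⁻¹ = N·m·(s·A)⁻¹ = kg·m²·s⁻³·A⁻¹
  (397 kg m s^-3 A^-1) × (80.739 m):  [kg·m·s⁻³·A⁻¹] · [m] = kg·m²·s⁻³·A⁻¹
Both are kg·m²·s⁻³·A⁻¹, so they have the same dimensions and can be added.

Yes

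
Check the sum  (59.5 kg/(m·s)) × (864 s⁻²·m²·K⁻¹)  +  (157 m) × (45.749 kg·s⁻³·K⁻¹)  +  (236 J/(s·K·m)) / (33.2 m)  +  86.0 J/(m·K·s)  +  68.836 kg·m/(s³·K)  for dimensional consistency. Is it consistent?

Reduce each to base SI dimensions:
  (59.5 kg/(m·s)) × (864 s⁻²·m²·K⁻¹):  [kg·m⁻¹·s⁻¹] · [m²·s⁻²·K⁻¹] = kg·m·s⁻³·K⁻¹
  (157 m) × (45.749 kg·s⁻³·K⁻¹):  [m] · [kg·s⁻³·K⁻¹] = kg·m·s⁻³·K⁻¹
  (236 J/(s·K·m)) / (33.2 m):  [kg·m·s⁻³·K⁻¹] / [m] = kg·s⁻³·K⁻¹
  86.0 J/(m·K·s):  J·s⁻¹·m⁻¹·K⁻¹ = N·m·s⁻¹·m⁻¹·K⁻¹ = kg·m·s⁻³·K⁻¹
  68.836 kg·m/(s³·K):  kg·m·s⁻³·K⁻¹
The terms do not share a single dimension (kg·m·s⁻³·K⁻¹ vs kg·s⁻³·K⁻¹).

No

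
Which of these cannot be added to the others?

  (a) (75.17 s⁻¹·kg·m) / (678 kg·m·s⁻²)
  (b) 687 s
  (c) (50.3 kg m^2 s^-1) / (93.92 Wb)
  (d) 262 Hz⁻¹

(c)

Expand each in SI base units:
  (a) [kg·m·s⁻¹] / [kg·m·s⁻²] = s
  (b) s
  (c) [kg·m²·s⁻¹] / [kg·m²·s⁻²·A⁻¹] = s·A
  (d) Hz⁻¹ = (s⁻¹)⁻¹ = s
All reduce to s except (c), which is s·A.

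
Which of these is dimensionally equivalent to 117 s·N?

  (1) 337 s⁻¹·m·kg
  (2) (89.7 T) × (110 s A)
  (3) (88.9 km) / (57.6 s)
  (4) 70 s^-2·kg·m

Reference: N·s = kg·m·s⁻²·s = kg·m·s⁻¹.
Each option:
  (1) kg·m·s⁻¹  ← same
  (2) [kg·s⁻²·A⁻¹] · [s·A] = kg·s⁻¹
  (3) [m] / [s] = m·s⁻¹
  (4) kg·m·s⁻²
Only (1) matches kg·m·s⁻¹.

(1)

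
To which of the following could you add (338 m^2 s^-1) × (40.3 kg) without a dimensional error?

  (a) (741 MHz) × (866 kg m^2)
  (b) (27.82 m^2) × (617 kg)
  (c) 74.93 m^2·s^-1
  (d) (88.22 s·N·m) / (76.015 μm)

Reference: [m²·s⁻¹] · [kg] = kg·m²·s⁻¹.
Each option:
  (a) [s⁻¹] · [kg·m²] = kg·m²·s⁻¹  ← same
  (b) [m²] · [kg] = kg·m²
  (c) m²·s⁻¹
  (d) [kg·m²·s⁻¹] / [m] = kg·m·s⁻¹
Only (a) matches kg·m²·s⁻¹.

(a)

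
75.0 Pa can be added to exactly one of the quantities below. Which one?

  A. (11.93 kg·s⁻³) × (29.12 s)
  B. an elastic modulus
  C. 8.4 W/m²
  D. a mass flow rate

B.

Reference: Pa = N·m⁻² = kg·m⁻¹·s⁻².
Each option:
  A. [kg·s⁻³] · [s] = kg·s⁻²
  B. [elastic modulus] = kg·m⁻¹·s⁻²  ← same
  C. W·m⁻² = J·s⁻¹·m⁻² = kg·s⁻³
  D. [mass flow rate] = kg·s⁻¹
Only B. matches kg·m⁻¹·s⁻².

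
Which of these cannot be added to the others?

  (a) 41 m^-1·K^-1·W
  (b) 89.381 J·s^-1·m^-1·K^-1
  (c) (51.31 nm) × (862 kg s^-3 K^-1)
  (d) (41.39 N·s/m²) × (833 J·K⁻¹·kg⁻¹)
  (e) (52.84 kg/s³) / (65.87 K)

Work out the base dimensions of each:
  (a) W·m⁻¹·K⁻¹ = J·s⁻¹·m⁻¹·K⁻¹ = kg·m·s⁻³·K⁻¹
  (b) J·s⁻¹·m⁻¹·K⁻¹ = N·m·s⁻¹·m⁻¹·K⁻¹ = kg·m·s⁻³·K⁻¹
  (c) [m] · [kg·s⁻³·K⁻¹] = kg·m·s⁻³·K⁻¹
  (d) [kg·m⁻¹·s⁻¹] · [m²·s⁻²·K⁻¹] = kg·m·s⁻³·K⁻¹
  (e) [kg·s⁻³] / [K] = kg·s⁻³·K⁻¹
All reduce to kg·m·s⁻³·K⁻¹ except (e), which is kg·s⁻³·K⁻¹.

(e)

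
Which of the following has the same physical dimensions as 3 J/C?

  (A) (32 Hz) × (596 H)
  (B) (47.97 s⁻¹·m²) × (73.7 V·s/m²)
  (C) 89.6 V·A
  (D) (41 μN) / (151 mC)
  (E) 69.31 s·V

Reference: J·C⁻¹ = N·m·(s·A)⁻¹ = kg·m²·s⁻³·A⁻¹.
Each option:
  (A) [s⁻¹] · [kg·m²·s⁻²·A⁻²] = kg·m²·s⁻³·A⁻²
  (B) [m²·s⁻¹] · [kg·s⁻²·A⁻¹] = kg·m²·s⁻³·A⁻¹  ← same
  (C) V·A = J·C⁻¹·A = kg·m²·s⁻³
  (D) [kg·m·s⁻²] / [s·A] = kg·m·s⁻³·A⁻¹
  (E) V·s = J·C⁻¹·s = kg·m²·s⁻²·A⁻¹
Only (B) matches kg·m²·s⁻³·A⁻¹.

(B)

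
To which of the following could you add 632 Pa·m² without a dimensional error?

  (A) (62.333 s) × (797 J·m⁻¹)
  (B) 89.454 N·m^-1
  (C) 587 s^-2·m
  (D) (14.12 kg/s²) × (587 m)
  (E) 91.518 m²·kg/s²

(D)

Reference: Pa·m² = N·m⁻²·m² = kg·m·s⁻².
Each option:
  (A) [s] · [kg·m·s⁻²] = kg·m·s⁻¹
  (B) N·m⁻¹ = kg·m·s⁻²·m⁻¹ = kg·s⁻²
  (C) m·s⁻²
  (D) [kg·s⁻²] · [m] = kg·m·s⁻²  ← same
  (E) kg·m²·s⁻²
Only (D) matches kg·m·s⁻².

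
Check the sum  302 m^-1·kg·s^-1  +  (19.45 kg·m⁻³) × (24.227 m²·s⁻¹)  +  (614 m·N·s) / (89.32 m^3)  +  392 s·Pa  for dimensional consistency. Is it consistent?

Reduce each to base SI dimensions:
  302 m^-1·kg·s^-1:  kg·m⁻¹·s⁻¹
  (19.45 kg·m⁻³) × (24.227 m²·s⁻¹):  [kg·m⁻³] · [m²·s⁻¹] = kg·m⁻¹·s⁻¹
  (614 m·N·s) / (89.32 m^3):  [kg·m²·s⁻¹] / [m³] = kg·m⁻¹·s⁻¹
  392 s·Pa:  Pa·s = N·m⁻²·s = kg·m⁻¹·s⁻¹
Every term reduces to kg·m⁻¹·s⁻¹.

Yes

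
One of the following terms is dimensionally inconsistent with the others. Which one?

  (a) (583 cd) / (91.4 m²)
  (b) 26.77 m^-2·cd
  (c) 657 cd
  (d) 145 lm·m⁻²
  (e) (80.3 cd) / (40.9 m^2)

(c)

In SI base units:
  (a) [cd] / [m²] = m⁻²·cd
  (b) cd·m⁻² = m⁻²·cd
  (c) cd
  (d) lm·m⁻² = cd·m⁻² = m⁻²·cd
  (e) [cd] / [m²] = m⁻²·cd
All reduce to m⁻²·cd except (c), which is cd.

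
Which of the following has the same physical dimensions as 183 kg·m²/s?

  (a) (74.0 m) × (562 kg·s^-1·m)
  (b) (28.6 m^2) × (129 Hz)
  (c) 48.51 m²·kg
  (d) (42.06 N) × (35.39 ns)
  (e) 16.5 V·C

(a)

Reference: kg·m²·s⁻¹.
Each option:
  (a) [m] · [kg·m·s⁻¹] = kg·m²·s⁻¹  ← same
  (b) [m²] · [s⁻¹] = m²·s⁻¹
  (c) kg·m²
  (d) [kg·m·s⁻²] · [s] = kg·m·s⁻¹
  (e) C·V = s·A·J·C⁻¹ = kg·m²·s⁻²
Only (a) matches kg·m²·s⁻¹.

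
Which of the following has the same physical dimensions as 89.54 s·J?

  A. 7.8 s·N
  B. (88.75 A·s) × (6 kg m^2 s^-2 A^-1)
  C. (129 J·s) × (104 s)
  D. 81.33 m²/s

Reference: J·s = N·m·s = kg·m²·s⁻¹.
Each option:
  A. N·s = kg·m·s⁻²·s = kg·m·s⁻¹
  B. [s·A] · [kg·m²·s⁻²·A⁻¹] = kg·m²·s⁻¹  ← same
  C. [kg·m²·s⁻¹] · [s] = kg·m²
  D. m²·s⁻¹
Only B. matches kg·m²·s⁻¹.

B.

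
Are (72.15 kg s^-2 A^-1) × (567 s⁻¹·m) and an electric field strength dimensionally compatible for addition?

Yes

Expand each in SI base units:
  (72.15 kg s^-2 A^-1) × (567 s⁻¹·m):  [kg·s⁻²·A⁻¹] · [m·s⁻¹] = kg·m·s⁻³·A⁻¹
  an electric field strength:  [electric field strength] = kg·m·s⁻³·A⁻¹
Both are kg·m·s⁻³·A⁻¹, so they have the same dimensions and can be added.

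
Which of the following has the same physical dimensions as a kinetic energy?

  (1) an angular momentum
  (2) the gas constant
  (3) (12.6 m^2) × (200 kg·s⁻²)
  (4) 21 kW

(3)

Reference: [kinetic energy] = kg·m²·s⁻².
Each option:
  (1) [angular momentum] = kg·m²·s⁻¹
  (2) [gas constant] = kg·m²·s⁻²·K⁻¹·mol⁻¹
  (3) [m²] · [kg·s⁻²] = kg·m²·s⁻²  ← same
  (4) W = J·s⁻¹ = kg·m²·s⁻³
Only (3) matches kg·m²·s⁻².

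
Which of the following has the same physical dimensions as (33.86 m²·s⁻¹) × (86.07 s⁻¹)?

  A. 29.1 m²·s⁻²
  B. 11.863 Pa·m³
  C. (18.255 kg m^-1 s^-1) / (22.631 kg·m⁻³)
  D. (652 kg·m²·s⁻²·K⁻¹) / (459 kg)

A.

Reference: [m²·s⁻¹] · [s⁻¹] = m²·s⁻².
Each option:
  A. m²·s⁻²  ← same
  B. Pa·m³ = N·m⁻²·m³ = kg·m²·s⁻²
  C. [kg·m⁻¹·s⁻¹] / [kg·m⁻³] = m²·s⁻¹
  D. [kg·m²·s⁻²·K⁻¹] / [kg] = m²·s⁻²·K⁻¹
Only A. matches m²·s⁻².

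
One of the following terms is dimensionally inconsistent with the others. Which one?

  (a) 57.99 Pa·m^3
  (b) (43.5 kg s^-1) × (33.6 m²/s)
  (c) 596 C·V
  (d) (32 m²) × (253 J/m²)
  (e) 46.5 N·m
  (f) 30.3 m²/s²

(f)

Dimensions:
  (a) Pa·m³ = N·m⁻²·m³ = kg·m²·s⁻²
  (b) [kg·s⁻¹] · [m²·s⁻¹] = kg·m²·s⁻²
  (c) C·V = s·A·J·C⁻¹ = kg·m²·s⁻²
  (d) [m²] · [kg·s⁻²] = kg·m²·s⁻²
  (e) N·m = kg·m·s⁻²·m = kg·m²·s⁻²
  (f) m²·s⁻²
All reduce to kg·m²·s⁻² except (f), which is m²·s⁻².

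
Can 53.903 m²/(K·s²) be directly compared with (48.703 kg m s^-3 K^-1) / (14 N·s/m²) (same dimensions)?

Yes

Expand each in SI base units:
  53.903 m²/(K·s²):  m²·s⁻²·K⁻¹
  (48.703 kg m s^-3 K^-1) / (14 N·s/m²):  [kg·m·s⁻³·K⁻¹] / [kg·m⁻¹·s⁻¹] = m²·s⁻²·K⁻¹
Both are m²·s⁻²·K⁻¹, so they have the same dimensions and can be added.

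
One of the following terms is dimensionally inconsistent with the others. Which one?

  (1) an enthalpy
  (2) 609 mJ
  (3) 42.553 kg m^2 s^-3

(3)

Work out the base dimensions of each:
  (1) [enthalpy] = kg·m²·s⁻²
  (2) J = N·m = kg·m²·s⁻²
  (3) kg·m²·s⁻³
All reduce to kg·m²·s⁻² except (3), which is kg·m²·s⁻³.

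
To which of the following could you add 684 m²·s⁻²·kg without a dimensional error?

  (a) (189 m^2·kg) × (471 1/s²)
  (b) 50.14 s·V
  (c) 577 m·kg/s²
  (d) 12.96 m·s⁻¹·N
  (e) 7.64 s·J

(a)

Reference: kg·m²·s⁻².
Each option:
  (a) [kg·m²] · [s⁻²] = kg·m²·s⁻²  ← same
  (b) V·s = J·C⁻¹·s = kg·m²·s⁻²·A⁻¹
  (c) kg·m·s⁻²
  (d) N·m·s⁻¹ = kg·m·s⁻²·m·s⁻¹ = kg·m²·s⁻³
  (e) J·s = N·m·s = kg·m²·s⁻¹
Only (a) matches kg·m²·s⁻².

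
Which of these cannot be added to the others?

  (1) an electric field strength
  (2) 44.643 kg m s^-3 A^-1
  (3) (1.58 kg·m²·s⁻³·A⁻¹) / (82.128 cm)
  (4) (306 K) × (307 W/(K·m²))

Dimensions:
  (1) [electric field strength] = kg·m·s⁻³·A⁻¹
  (2) kg·m·s⁻³·A⁻¹
  (3) [kg·m²·s⁻³·A⁻¹] / [m] = kg·m·s⁻³·A⁻¹
  (4) [K] · [kg·s⁻³·K⁻¹] = kg·s⁻³
All reduce to kg·m·s⁻³·A⁻¹ except (4), which is kg·s⁻³.

(4)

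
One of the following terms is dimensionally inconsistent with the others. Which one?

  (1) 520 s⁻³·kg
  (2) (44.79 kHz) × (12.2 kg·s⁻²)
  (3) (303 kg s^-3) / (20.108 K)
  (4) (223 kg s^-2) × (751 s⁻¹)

(3)

Work out the base dimensions of each:
  (1) kg·s⁻³
  (2) [s⁻¹] · [kg·s⁻²] = kg·s⁻³
  (3) [kg·s⁻³] / [K] = kg·s⁻³·K⁻¹
  (4) [kg·s⁻²] · [s⁻¹] = kg·s⁻³
All reduce to kg·s⁻³ except (3), which is kg·s⁻³·K⁻¹.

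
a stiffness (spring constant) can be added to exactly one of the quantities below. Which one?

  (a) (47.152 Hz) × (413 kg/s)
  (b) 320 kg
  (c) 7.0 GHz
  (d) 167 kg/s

(a)

Reference: [stiffness (spring constant)] = kg·s⁻².
Each option:
  (a) [s⁻¹] · [kg·s⁻¹] = kg·s⁻²  ← same
  (b) kg
  (c) Hz = s⁻¹
  (d) kg·s⁻¹
Only (a) matches kg·s⁻².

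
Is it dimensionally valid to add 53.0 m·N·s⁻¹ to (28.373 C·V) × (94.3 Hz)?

Reduce each to base SI dimensions:
  53.0 m·N·s⁻¹:  N·m·s⁻¹ = kg·m·s⁻²·m·s⁻¹ = kg·m²·s⁻³
  (28.373 C·V) × (94.3 Hz):  [kg·m²·s⁻²] · [s⁻¹] = kg·m²·s⁻³
Both are kg·m²·s⁻³, so they have the same dimensions and can be added.

Yes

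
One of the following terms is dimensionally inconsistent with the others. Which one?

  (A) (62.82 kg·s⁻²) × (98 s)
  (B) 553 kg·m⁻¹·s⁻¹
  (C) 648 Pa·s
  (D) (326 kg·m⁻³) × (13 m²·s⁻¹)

(A)

Dimensions:
  (A) [kg·s⁻²] · [s] = kg·s⁻¹
  (B) kg·m⁻¹·s⁻¹
  (C) Pa·s = N·m⁻²·s = kg·m⁻¹·s⁻¹
  (D) [kg·m⁻³] · [m²·s⁻¹] = kg·m⁻¹·s⁻¹
All reduce to kg·m⁻¹·s⁻¹ except (A), which is kg·s⁻¹.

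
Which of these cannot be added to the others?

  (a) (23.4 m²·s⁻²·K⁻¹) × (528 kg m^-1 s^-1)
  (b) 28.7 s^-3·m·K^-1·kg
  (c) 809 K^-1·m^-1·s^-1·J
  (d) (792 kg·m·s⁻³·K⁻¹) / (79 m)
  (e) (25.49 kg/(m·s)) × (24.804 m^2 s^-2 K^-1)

(d)

Work out the base dimensions of each:
  (a) [m²·s⁻²·K⁻¹] · [kg·m⁻¹·s⁻¹] = kg·m·s⁻³·K⁻¹
  (b) kg·m·s⁻³·K⁻¹
  (c) J·s⁻¹·m⁻¹·K⁻¹ = N·m·s⁻¹·m⁻¹·K⁻¹ = kg·m·s⁻³·K⁻¹
  (d) [kg·m·s⁻³·K⁻¹] / [m] = kg·s⁻³·K⁻¹
  (e) [kg·m⁻¹·s⁻¹] · [m²·s⁻²·K⁻¹] = kg·m·s⁻³·K⁻¹
All reduce to kg·m·s⁻³·K⁻¹ except (d), which is kg·s⁻³·K⁻¹.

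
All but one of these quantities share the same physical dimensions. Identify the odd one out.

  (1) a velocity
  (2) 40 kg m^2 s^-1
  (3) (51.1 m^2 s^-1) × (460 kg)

Dimensions:
  (1) [velocity] = m·s⁻¹
  (2) kg·m²·s⁻¹
  (3) [m²·s⁻¹] · [kg] = kg·m²·s⁻¹
All reduce to kg·m²·s⁻¹ except (1), which is m·s⁻¹.

(1)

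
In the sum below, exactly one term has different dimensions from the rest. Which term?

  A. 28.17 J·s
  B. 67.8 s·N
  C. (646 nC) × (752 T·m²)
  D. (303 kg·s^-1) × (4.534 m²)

Work out the base dimensions of each:
  A. J·s = N·m·s = kg·m²·s⁻¹
  B. N·s = kg·m·s⁻²·s = kg·m·s⁻¹
  C. [s·A] · [kg·m²·s⁻²·A⁻¹] = kg·m²·s⁻¹
  D. [kg·s⁻¹] · [m²] = kg·m²·s⁻¹
All reduce to kg·m²·s⁻¹ except B., which is kg·m·s⁻¹.

B.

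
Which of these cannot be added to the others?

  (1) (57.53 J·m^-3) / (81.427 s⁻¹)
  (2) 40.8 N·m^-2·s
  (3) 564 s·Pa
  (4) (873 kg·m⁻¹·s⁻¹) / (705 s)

Expand each in SI base units:
  (1) [kg·m⁻¹·s⁻²] / [s⁻¹] = kg·m⁻¹·s⁻¹
  (2) N·s·m⁻² = kg·m·s⁻²·s·m⁻² = kg·m⁻¹·s⁻¹
  (3) Pa·s = N·m⁻²·s = kg·m⁻¹·s⁻¹
  (4) [kg·m⁻¹·s⁻¹] / [s] = kg·m⁻¹·s⁻²
All reduce to kg·m⁻¹·s⁻¹ except (4), which is kg·m⁻¹·s⁻².

(4)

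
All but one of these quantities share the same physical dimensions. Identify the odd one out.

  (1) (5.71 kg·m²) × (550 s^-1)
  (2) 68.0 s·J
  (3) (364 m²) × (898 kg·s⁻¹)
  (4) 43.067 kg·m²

(4)

Expand each in SI base units:
  (1) [kg·m²] · [s⁻¹] = kg·m²·s⁻¹
  (2) J·s = N·m·s = kg·m²·s⁻¹
  (3) [m²] · [kg·s⁻¹] = kg·m²·s⁻¹
  (4) kg·m²
All reduce to kg·m²·s⁻¹ except (4), which is kg·m².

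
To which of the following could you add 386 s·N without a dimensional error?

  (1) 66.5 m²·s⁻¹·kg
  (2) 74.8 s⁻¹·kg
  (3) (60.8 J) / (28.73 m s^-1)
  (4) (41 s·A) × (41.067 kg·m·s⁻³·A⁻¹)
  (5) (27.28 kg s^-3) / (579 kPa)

(3)

Reference: N·s = kg·m·s⁻²·s = kg·m·s⁻¹.
Each option:
  (1) kg·m²·s⁻¹
  (2) kg·s⁻¹
  (3) [kg·m²·s⁻²] / [m·s⁻¹] = kg·m·s⁻¹  ← same
  (4) [s·A] · [kg·m·s⁻³·A⁻¹] = kg·m·s⁻²
  (5) [kg·s⁻³] / [kg·m⁻¹·s⁻²] = m·s⁻¹
Only (3) matches kg·m·s⁻¹.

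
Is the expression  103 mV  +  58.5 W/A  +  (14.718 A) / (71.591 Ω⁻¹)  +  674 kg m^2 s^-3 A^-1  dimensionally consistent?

Yes

Work out the base dimensions of each:
  103 mV:  V = J·C⁻¹ = kg·m²·s⁻³·A⁻¹
  58.5 W/A:  W·A⁻¹ = J·s⁻¹·A⁻¹ = kg·m²·s⁻³·A⁻¹
  (14.718 A) / (71.591 Ω⁻¹):  [A] / [kg⁻¹·m⁻²·s³·A²] = kg·m²·s⁻³·A⁻¹
  674 kg m^2 s^-3 A^-1:  kg·m²·s⁻³·A⁻¹
Every term reduces to kg·m²·s⁻³·A⁻¹.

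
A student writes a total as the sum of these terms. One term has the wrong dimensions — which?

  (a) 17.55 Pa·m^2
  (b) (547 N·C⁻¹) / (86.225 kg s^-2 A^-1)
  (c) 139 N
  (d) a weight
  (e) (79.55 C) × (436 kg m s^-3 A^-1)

(b)

Reduce each to base SI dimensions:
  (a) Pa·m² = N·m⁻²·m² = kg·m·s⁻²
  (b) [kg·m·s⁻³·A⁻¹] / [kg·s⁻²·A⁻¹] = m·s⁻¹
  (c) N = kg·m·s⁻²
  (d) [weight] = kg·m·s⁻²
  (e) [s·A] · [kg·m·s⁻³·A⁻¹] = kg·m·s⁻²
All reduce to kg·m·s⁻² except (b), which is m·s⁻¹.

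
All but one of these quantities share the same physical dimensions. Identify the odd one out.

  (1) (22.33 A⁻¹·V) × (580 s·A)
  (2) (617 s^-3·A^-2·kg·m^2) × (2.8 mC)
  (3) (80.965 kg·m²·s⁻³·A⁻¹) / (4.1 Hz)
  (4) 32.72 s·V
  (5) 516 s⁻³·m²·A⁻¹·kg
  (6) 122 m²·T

(5)

Work out the base dimensions of each:
  (1) [kg·m²·s⁻³·A⁻²] · [s·A] = kg·m²·s⁻²·A⁻¹
  (2) [kg·m²·s⁻³·A⁻²] · [s·A] = kg·m²·s⁻²·A⁻¹
  (3) [kg·m²·s⁻³·A⁻¹] / [s⁻¹] = kg·m²·s⁻²·A⁻¹
  (4) V·s = J·C⁻¹·s = kg·m²·s⁻²·A⁻¹
  (5) kg·m²·s⁻³·A⁻¹
  (6) T·m² = Wb·m⁻²·m² = kg·m²·s⁻²·A⁻¹
All reduce to kg·m²·s⁻²·A⁻¹ except (5), which is kg·m²·s⁻³·A⁻¹.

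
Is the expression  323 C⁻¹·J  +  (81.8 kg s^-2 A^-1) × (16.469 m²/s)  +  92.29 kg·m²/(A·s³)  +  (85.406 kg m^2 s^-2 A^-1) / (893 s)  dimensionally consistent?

Yes

Dimensions:
  323 C⁻¹·J:  J·C⁻¹ = N·m·(s·A)⁻¹ = kg·m²·s⁻³·A⁻¹
  (81.8 kg s^-2 A^-1) × (16.469 m²/s):  [kg·s⁻²·A⁻¹] · [m²·s⁻¹] = kg·m²·s⁻³·A⁻¹
  92.29 kg·m²/(A·s³):  kg·m²·s⁻³·A⁻¹
  (85.406 kg m^2 s^-2 A^-1) / (893 s):  [kg·m²·s⁻²·A⁻¹] / [s] = kg·m²·s⁻³·A⁻¹
Every term reduces to kg·m²·s⁻³·A⁻¹.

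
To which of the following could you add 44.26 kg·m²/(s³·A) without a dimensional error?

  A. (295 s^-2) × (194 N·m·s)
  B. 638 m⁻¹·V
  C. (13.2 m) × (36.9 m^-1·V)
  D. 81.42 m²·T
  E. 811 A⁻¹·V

C.

Reference: kg·m²·s⁻³·A⁻¹.
Each option:
  A. [s⁻²] · [kg·m²·s⁻¹] = kg·m²·s⁻³
  B. V·m⁻¹ = J·C⁻¹·m⁻¹ = kg·m·s⁻³·A⁻¹
  C. [m] · [kg·m·s⁻³·A⁻¹] = kg·m²·s⁻³·A⁻¹  ← same
  D. T·m² = Wb·m⁻²·m² = kg·m²·s⁻²·A⁻¹
  E. V·A⁻¹ = J·C⁻¹·A⁻¹ = kg·m²·s⁻³·A⁻²
Only C. matches kg·m²·s⁻³·A⁻¹.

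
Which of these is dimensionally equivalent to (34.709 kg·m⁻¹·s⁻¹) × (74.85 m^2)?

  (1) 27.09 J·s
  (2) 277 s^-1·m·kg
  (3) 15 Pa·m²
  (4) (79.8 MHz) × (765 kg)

Reference: [kg·m⁻¹·s⁻¹] · [m²] = kg·m·s⁻¹.
Each option:
  (1) J·s = N·m·s = kg·m²·s⁻¹
  (2) kg·m·s⁻¹  ← same
  (3) Pa·m² = N·m⁻²·m² = kg·m·s⁻²
  (4) [s⁻¹] · [kg] = kg·s⁻¹
Only (2) matches kg·m·s⁻¹.

(2)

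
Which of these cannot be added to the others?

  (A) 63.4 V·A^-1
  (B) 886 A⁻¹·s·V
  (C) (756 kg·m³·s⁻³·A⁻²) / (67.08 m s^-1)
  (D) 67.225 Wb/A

(A)

Expand each in SI base units:
  (A) V·A⁻¹ = J·C⁻¹·A⁻¹ = kg·m²·s⁻³·A⁻²
  (B) V·s·A⁻¹ = J·C⁻¹·s·A⁻¹ = kg·m²·s⁻²·A⁻²
  (C) [kg·m³·s⁻³·A⁻²] / [m·s⁻¹] = kg·m²·s⁻²·A⁻²
  (D) Wb·A⁻¹ = V·s·A⁻¹ = kg·m²·s⁻²·A⁻²
All reduce to kg·m²·s⁻²·A⁻² except (A), which is kg·m²·s⁻³·A⁻².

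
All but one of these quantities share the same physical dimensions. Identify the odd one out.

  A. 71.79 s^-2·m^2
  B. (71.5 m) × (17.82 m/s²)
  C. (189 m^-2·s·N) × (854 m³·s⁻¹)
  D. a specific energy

Expand each in SI base units:
  A. m²·s⁻²
  B. [m] · [m·s⁻²] = m²·s⁻²
  C. [kg·m⁻¹·s⁻¹] · [m³·s⁻¹] = kg·m²·s⁻²
  D. [specific energy] = m²·s⁻²
All reduce to m²·s⁻² except C., which is kg·m²·s⁻².

C.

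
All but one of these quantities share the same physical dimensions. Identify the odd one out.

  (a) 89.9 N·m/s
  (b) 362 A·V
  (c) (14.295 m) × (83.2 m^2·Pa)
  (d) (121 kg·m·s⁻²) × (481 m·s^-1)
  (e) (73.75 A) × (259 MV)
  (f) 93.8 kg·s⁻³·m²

In SI base units:
  (a) N·m·s⁻¹ = kg·m·s⁻²·m·s⁻¹ = kg·m²·s⁻³
  (b) V·A = J·C⁻¹·A = kg·m²·s⁻³
  (c) [m] · [kg·m·s⁻²] = kg·m²·s⁻²
  (d) [kg·m·s⁻²] · [m·s⁻¹] = kg·m²·s⁻³
  (e) [A] · [kg·m²·s⁻³·A⁻¹] = kg·m²·s⁻³
  (f) kg·m²·s⁻³
All reduce to kg·m²·s⁻³ except (c), which is kg·m²·s⁻².

(c)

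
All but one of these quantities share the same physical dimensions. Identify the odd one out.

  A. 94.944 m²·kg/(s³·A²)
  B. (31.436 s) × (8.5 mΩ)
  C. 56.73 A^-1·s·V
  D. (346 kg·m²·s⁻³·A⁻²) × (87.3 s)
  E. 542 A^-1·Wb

Work out the base dimensions of each:
  A. kg·m²·s⁻³·A⁻²
  B. [s] · [kg·m²·s⁻³·A⁻²] = kg·m²·s⁻²·A⁻²
  C. V·s·A⁻¹ = J·C⁻¹·s·A⁻¹ = kg·m²·s⁻²·A⁻²
  D. [kg·m²·s⁻³·A⁻²] · [s] = kg·m²·s⁻²·A⁻²
  E. Wb·A⁻¹ = V·s·A⁻¹ = kg·m²·s⁻²·A⁻²
All reduce to kg·m²·s⁻²·A⁻² except A., which is kg·m²·s⁻³·A⁻².

A.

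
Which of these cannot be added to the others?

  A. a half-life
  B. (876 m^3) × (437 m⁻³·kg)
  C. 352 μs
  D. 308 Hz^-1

B.

Work out the base dimensions of each:
  A. [half-life] = s
  B. [m³] · [kg·m⁻³] = kg
  C. s
  D. Hz⁻¹ = (s⁻¹)⁻¹ = s
All reduce to s except B., which is kg.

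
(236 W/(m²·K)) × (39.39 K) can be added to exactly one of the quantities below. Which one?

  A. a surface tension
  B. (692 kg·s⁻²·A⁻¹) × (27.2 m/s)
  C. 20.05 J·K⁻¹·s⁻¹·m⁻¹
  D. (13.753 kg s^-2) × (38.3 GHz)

Reference: [kg·s⁻³·K⁻¹] · [K] = kg·s⁻³.
Each option:
  A. [surface tension] = kg·s⁻²
  B. [kg·s⁻²·A⁻¹] · [m·s⁻¹] = kg·m·s⁻³·A⁻¹
  C. J·s⁻¹·m⁻¹·K⁻¹ = N·m·s⁻¹·m⁻¹·K⁻¹ = kg·m·s⁻³·K⁻¹
  D. [kg·s⁻²] · [s⁻¹] = kg·s⁻³  ← same
Only D. matches kg·s⁻³.

D.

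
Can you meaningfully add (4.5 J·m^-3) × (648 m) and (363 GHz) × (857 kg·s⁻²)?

Work out the base dimensions of each:
  (4.5 J·m^-3) × (648 m):  [kg·m⁻¹·s⁻²] · [m] = kg·s⁻²
  (363 GHz) × (857 kg·s⁻²):  [s⁻¹] · [kg·s⁻²] = kg·s⁻³
kg·s⁻² ≠ kg·s⁻³, so they cannot be added.

No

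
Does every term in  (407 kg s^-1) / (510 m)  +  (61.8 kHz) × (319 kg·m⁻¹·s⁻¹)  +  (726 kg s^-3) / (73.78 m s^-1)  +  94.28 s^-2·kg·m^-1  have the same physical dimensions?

Reduce each to base SI dimensions:
  (407 kg s^-1) / (510 m):  [kg·s⁻¹] / [m] = kg·m⁻¹·s⁻¹
  (61.8 kHz) × (319 kg·m⁻¹·s⁻¹):  [s⁻¹] · [kg·m⁻¹·s⁻¹] = kg·m⁻¹·s⁻²
  (726 kg s^-3) / (73.78 m s^-1):  [kg·s⁻³] / [m·s⁻¹] = kg·m⁻¹·s⁻²
  94.28 s^-2·kg·m^-1:  kg·m⁻¹·s⁻²
The terms do not share a single dimension (kg·m⁻¹·s⁻² vs kg·m⁻¹·s⁻¹).

No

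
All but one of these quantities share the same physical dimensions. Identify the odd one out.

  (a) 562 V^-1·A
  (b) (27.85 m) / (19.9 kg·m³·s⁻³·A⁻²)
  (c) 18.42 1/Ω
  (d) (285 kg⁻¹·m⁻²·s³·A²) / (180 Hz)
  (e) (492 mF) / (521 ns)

Dimensions:
  (a) A·V⁻¹ = A·(J·C⁻¹)⁻¹ = kg⁻¹·m⁻²·s³·A²
  (b) [m] / [kg·m³·s⁻³·A⁻²] = kg⁻¹·m⁻²·s³·A²
  (c) Ω⁻¹ = (V·A⁻¹)⁻¹ = kg⁻¹·m⁻²·s³·A²
  (d) [kg⁻¹·m⁻²·s³·A²] / [s⁻¹] = kg⁻¹·m⁻²·s⁴·A²
  (e) [kg⁻¹·m⁻²·s⁴·A²] / [s] = kg⁻¹·m⁻²·s³·A²
All reduce to kg⁻¹·m⁻²·s³·A² except (d), which is kg⁻¹·m⁻²·s⁴·A².

(d)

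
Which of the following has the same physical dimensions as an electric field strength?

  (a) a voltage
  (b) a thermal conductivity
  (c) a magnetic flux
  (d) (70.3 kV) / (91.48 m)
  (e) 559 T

Reference: [electric field strength] = kg·m·s⁻³·A⁻¹.
Each option:
  (a) [voltage] = kg·m²·s⁻³·A⁻¹
  (b) [thermal conductivity] = kg·m·s⁻³·K⁻¹
  (c) [magnetic flux] = kg·m²·s⁻²·A⁻¹
  (d) [kg·m²·s⁻³·A⁻¹] / [m] = kg·m·s⁻³·A⁻¹  ← same
  (e) T = Wb·m⁻² = kg·s⁻²·A⁻¹
Only (d) matches kg·m·s⁻³·A⁻¹.

(d)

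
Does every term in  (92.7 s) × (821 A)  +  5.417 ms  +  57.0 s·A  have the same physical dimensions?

In SI base units:
  (92.7 s) × (821 A):  [s] · [A] = s·A
  5.417 ms:  s
  57.0 s·A:  A·s = s·A
The terms do not share a single dimension (s vs s·A).

No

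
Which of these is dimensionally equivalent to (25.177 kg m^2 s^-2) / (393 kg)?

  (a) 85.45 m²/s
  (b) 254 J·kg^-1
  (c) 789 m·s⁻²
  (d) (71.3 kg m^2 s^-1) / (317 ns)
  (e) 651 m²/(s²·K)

Reference: [kg·m²·s⁻²] / [kg] = m²·s⁻².
Each option:
  (a) m²·s⁻¹
  (b) J·kg⁻¹ = N·m·kg⁻¹ = m²·s⁻²  ← same
  (c) m·s⁻²
  (d) [kg·m²·s⁻¹] / [s] = kg·m²·s⁻²
  (e) m²·s⁻²·K⁻¹
Only (b) matches m²·s⁻².

(b)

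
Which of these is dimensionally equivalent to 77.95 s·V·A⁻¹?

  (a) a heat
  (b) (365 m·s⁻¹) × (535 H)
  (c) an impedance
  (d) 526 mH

(d)

Reference: V·s·A⁻¹ = J·C⁻¹·s·A⁻¹ = kg·m²·s⁻²·A⁻².
Each option:
  (a) [heat] = kg·m²·s⁻²
  (b) [m·s⁻¹] · [kg·m²·s⁻²·A⁻²] = kg·m³·s⁻³·A⁻²
  (c) [impedance] = kg·m²·s⁻³·A⁻²
  (d) H = V·s·A⁻¹ = kg·m²·s⁻²·A⁻²  ← same
Only (d) matches kg·m²·s⁻²·A⁻².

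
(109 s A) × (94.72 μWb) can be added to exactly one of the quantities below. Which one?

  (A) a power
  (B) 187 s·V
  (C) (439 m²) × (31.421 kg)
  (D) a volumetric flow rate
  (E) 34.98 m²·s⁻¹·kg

Reference: [s·A] · [kg·m²·s⁻²·A⁻¹] = kg·m²·s⁻¹.
Each option:
  (A) [power] = kg·m²·s⁻³
  (B) V·s = J·C⁻¹·s = kg·m²·s⁻²·A⁻¹
  (C) [m²] · [kg] = kg·m²
  (D) [volumetric flow rate] = m³·s⁻¹
  (E) kg·m²·s⁻¹  ← same
Only (E) matches kg·m²·s⁻¹.

(E)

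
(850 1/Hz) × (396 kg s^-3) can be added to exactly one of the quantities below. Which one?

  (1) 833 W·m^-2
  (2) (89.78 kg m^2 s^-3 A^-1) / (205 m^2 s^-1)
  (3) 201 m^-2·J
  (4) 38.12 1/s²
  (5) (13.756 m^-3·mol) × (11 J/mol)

(3)

Reference: [s] · [kg·s⁻³] = kg·s⁻².
Each option:
  (1) W·m⁻² = J·s⁻¹·m⁻² = kg·s⁻³
  (2) [kg·m²·s⁻³·A⁻¹] / [m²·s⁻¹] = kg·s⁻²·A⁻¹
  (3) J·m⁻² = N·m·m⁻² = kg·s⁻²  ← same
  (4) s⁻²
  (5) [m⁻³·mol] · [kg·m²·s⁻²·mol⁻¹] = kg·m⁻¹·s⁻²
Only (3) matches kg·s⁻².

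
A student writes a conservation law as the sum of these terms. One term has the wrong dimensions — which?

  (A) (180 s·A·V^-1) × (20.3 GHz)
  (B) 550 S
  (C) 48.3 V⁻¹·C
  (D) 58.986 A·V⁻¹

Reduce each to base SI dimensions:
  (A) [kg⁻¹·m⁻²·s⁴·A²] · [s⁻¹] = kg⁻¹·m⁻²·s³·A²
  (B) S = Ω⁻¹ = kg⁻¹·m⁻²·s³·A²
  (C) C·V⁻¹ = s·A·(J·C⁻¹)⁻¹ = kg⁻¹·m⁻²·s⁴·A²
  (D) A·V⁻¹ = A·(J·C⁻¹)⁻¹ = kg⁻¹·m⁻²·s³·A²
All reduce to kg⁻¹·m⁻²·s³·A² except (C), which is kg⁻¹·m⁻²·s⁴·A².

(C)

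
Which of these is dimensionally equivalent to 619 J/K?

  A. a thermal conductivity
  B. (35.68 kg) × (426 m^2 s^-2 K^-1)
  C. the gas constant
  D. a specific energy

B.

Reference: J·K⁻¹ = N·m·K⁻¹ = kg·m²·s⁻²·K⁻¹.
Each option:
  A. [thermal conductivity] = kg·m·s⁻³·K⁻¹
  B. [kg] · [m²·s⁻²·K⁻¹] = kg·m²·s⁻²·K⁻¹  ← same
  C. [gas constant] = kg·m²·s⁻²·K⁻¹·mol⁻¹
  D. [specific energy] = m²·s⁻²
Only B. matches kg·m²·s⁻²·K⁻¹.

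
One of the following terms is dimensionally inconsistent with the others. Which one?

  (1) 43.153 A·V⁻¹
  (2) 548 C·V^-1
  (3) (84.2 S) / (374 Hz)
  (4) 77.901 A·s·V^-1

Dimensions:
  (1) A·V⁻¹ = A·(J·C⁻¹)⁻¹ = kg⁻¹·m⁻²·s³·A²
  (2) C·V⁻¹ = s·A·(J·C⁻¹)⁻¹ = kg⁻¹·m⁻²·s⁴·A²
  (3) [kg⁻¹·m⁻²·s³·A²] / [s⁻¹] = kg⁻¹·m⁻²·s⁴·A²
  (4) A·s·V⁻¹ = A·s·(J·C⁻¹)⁻¹ = kg⁻¹·m⁻²·s⁴·A²
All reduce to kg⁻¹·m⁻²·s⁴·A² except (1), which is kg⁻¹·m⁻²·s³·A².

(1)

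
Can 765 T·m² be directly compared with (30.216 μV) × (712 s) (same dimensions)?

Yes

Reduce each to base SI dimensions:
  765 T·m²:  T·m² = Wb·m⁻²·m² = kg·m²·s⁻²·A⁻¹
  (30.216 μV) × (712 s):  [kg·m²·s⁻³·A⁻¹] · [s] = kg·m²·s⁻²·A⁻¹
Both are kg·m²·s⁻²·A⁻¹, so they have the same dimensions and can be added.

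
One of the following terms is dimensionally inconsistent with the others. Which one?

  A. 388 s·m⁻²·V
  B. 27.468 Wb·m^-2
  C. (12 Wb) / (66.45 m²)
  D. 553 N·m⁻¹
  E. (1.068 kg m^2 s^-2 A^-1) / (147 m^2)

Expand each in SI base units:
  A. V·s·m⁻² = J·C⁻¹·s·m⁻² = kg·s⁻²·A⁻¹
  B. Wb·m⁻² = V·s·m⁻² = kg·s⁻²·A⁻¹
  C. [kg·m²·s⁻²·A⁻¹] / [m²] = kg·s⁻²·A⁻¹
  D. N·m⁻¹ = kg·m·s⁻²·m⁻¹ = kg·s⁻²
  E. [kg·m²·s⁻²·A⁻¹] / [m²] = kg·s⁻²·A⁻¹
All reduce to kg·s⁻²·A⁻¹ except D., which is kg·s⁻².

D.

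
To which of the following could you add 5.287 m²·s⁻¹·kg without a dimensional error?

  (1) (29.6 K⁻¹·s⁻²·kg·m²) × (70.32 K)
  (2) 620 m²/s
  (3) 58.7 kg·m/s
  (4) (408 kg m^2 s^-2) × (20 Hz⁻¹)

(4)

Reference: kg·m²·s⁻¹.
Each option:
  (1) [kg·m²·s⁻²·K⁻¹] · [K] = kg·m²·s⁻²
  (2) m²·s⁻¹
  (3) kg·m·s⁻¹
  (4) [kg·m²·s⁻²] · [s] = kg·m²·s⁻¹  ← same
Only (4) matches kg·m²·s⁻¹.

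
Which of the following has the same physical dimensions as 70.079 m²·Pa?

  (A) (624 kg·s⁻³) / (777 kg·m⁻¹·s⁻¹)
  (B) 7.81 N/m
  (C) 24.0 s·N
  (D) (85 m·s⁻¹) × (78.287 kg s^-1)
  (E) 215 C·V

(D)

Reference: Pa·m² = N·m⁻²·m² = kg·m·s⁻².
Each option:
  (A) [kg·s⁻³] / [kg·m⁻¹·s⁻¹] = m·s⁻²
  (B) N·m⁻¹ = kg·m·s⁻²·m⁻¹ = kg·s⁻²
  (C) N·s = kg·m·s⁻²·s = kg·m·s⁻¹
  (D) [m·s⁻¹] · [kg·s⁻¹] = kg·m·s⁻²  ← same
  (E) C·V = s·A·J·C⁻¹ = kg·m²·s⁻²
Only (D) matches kg·m·s⁻².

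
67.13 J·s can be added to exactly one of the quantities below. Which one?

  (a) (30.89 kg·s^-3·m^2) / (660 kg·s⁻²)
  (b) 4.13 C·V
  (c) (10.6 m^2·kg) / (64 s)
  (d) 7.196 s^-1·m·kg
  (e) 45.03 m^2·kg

(c)

Reference: J·s = N·m·s = kg·m²·s⁻¹.
Each option:
  (a) [kg·m²·s⁻³] / [kg·s⁻²] = m²·s⁻¹
  (b) C·V = s·A·J·C⁻¹ = kg·m²·s⁻²
  (c) [kg·m²] / [s] = kg·m²·s⁻¹  ← same
  (d) kg·m·s⁻¹
  (e) kg·m²
Only (c) matches kg·m²·s⁻¹.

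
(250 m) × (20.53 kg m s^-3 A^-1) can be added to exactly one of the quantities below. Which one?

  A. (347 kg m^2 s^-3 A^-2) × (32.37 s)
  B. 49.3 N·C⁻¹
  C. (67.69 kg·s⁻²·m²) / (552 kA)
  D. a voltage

Reference: [m] · [kg·m·s⁻³·A⁻¹] = kg·m²·s⁻³·A⁻¹.
Each option:
  A. [kg·m²·s⁻³·A⁻²] · [s] = kg·m²·s⁻²·A⁻²
  B. N·C⁻¹ = kg·m·s⁻²·(s·A)⁻¹ = kg·m·s⁻³·A⁻¹
  C. [kg·m²·s⁻²] / [A] = kg·m²·s⁻²·A⁻¹
  D. [voltage] = kg·m²·s⁻³·A⁻¹  ← same
Only D. matches kg·m²·s⁻³·A⁻¹.

D.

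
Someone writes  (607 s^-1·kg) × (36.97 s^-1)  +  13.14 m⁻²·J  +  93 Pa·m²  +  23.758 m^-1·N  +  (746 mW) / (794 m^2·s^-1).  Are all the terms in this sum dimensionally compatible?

No

In SI base units:
  (607 s^-1·kg) × (36.97 s^-1):  [kg·s⁻¹] · [s⁻¹] = kg·s⁻²
  13.14 m⁻²·J:  J·m⁻² = N·m·m⁻² = kg·s⁻²
  93 Pa·m²:  Pa·m² = N·m⁻²·m² = kg·m·s⁻²
  23.758 m^-1·N:  N·m⁻¹ = kg·m·s⁻²·m⁻¹ = kg·s⁻²
  (746 mW) / (794 m^2·s^-1):  [kg·m²·s⁻³] / [m²·s⁻¹] = kg·s⁻²
The terms do not share a single dimension (kg·m·s⁻² vs kg·s⁻²).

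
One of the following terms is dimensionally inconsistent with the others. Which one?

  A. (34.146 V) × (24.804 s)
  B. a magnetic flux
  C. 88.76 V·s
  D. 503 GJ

Reduce each to base SI dimensions:
  A. [kg·m²·s⁻³·A⁻¹] · [s] = kg·m²·s⁻²·A⁻¹
  B. [magnetic flux] = kg·m²·s⁻²·A⁻¹
  C. V·s = J·C⁻¹·s = kg·m²·s⁻²·A⁻¹
  D. J = N·m = kg·m²·s⁻²
All reduce to kg·m²·s⁻²·A⁻¹ except D., which is kg·m²·s⁻².

D.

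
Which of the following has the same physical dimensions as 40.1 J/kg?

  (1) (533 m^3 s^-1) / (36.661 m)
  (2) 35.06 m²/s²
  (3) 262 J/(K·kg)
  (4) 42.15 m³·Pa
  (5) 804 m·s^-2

Reference: J·kg⁻¹ = N·m·kg⁻¹ = m²·s⁻².
Each option:
  (1) [m³·s⁻¹] / [m] = m²·s⁻¹
  (2) m²·s⁻²  ← same
  (3) J·kg⁻¹·K⁻¹ = N·m·kg⁻¹·K⁻¹ = m²·s⁻²·K⁻¹
  (4) Pa·m³ = N·m⁻²·m³ = kg·m²·s⁻²
  (5) m·s⁻²
Only (2) matches m²·s⁻².

(2)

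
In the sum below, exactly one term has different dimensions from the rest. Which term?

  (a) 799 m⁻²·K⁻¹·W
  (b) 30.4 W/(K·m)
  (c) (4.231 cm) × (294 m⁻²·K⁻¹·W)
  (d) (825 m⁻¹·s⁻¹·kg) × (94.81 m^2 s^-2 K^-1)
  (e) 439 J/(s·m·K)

(a)

Expand each in SI base units:
  (a) W·m⁻²·K⁻¹ = J·s⁻¹·m⁻²·K⁻¹ = kg·s⁻³·K⁻¹
  (b) W·m⁻¹·K⁻¹ = J·s⁻¹·m⁻¹·K⁻¹ = kg·m·s⁻³·K⁻¹
  (c) [m] · [kg·s⁻³·K⁻¹] = kg·m·s⁻³·K⁻¹
  (d) [kg·m⁻¹·s⁻¹] · [m²·s⁻²·K⁻¹] = kg·m·s⁻³·K⁻¹
  (e) J·s⁻¹·m⁻¹·K⁻¹ = N·m·s⁻¹·m⁻¹·K⁻¹ = kg·m·s⁻³·K⁻¹
All reduce to kg·m·s⁻³·K⁻¹ except (a), which is kg·s⁻³·K⁻¹.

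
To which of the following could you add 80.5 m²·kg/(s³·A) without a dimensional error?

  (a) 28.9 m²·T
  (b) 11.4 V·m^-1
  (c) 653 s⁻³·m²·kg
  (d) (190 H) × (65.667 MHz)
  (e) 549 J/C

(e)

Reference: kg·m²·s⁻³·A⁻¹.
Each option:
  (a) T·m² = Wb·m⁻²·m² = kg·m²·s⁻²·A⁻¹
  (b) V·m⁻¹ = J·C⁻¹·m⁻¹ = kg·m·s⁻³·A⁻¹
  (c) kg·m²·s⁻³
  (d) [kg·m²·s⁻²·A⁻²] · [s⁻¹] = kg·m²·s⁻³·A⁻²
  (e) J·C⁻¹ = N·m·(s·A)⁻¹ = kg·m²·s⁻³·A⁻¹  ← same
Only (e) matches kg·m²·s⁻³·A⁻¹.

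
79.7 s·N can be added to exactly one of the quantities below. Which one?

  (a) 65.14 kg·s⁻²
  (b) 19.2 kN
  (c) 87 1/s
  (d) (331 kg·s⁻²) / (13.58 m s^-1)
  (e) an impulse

Reference: N·s = kg·m·s⁻²·s = kg·m·s⁻¹.
Each option:
  (a) kg·s⁻²
  (b) N = kg·m·s⁻²
  (c) s⁻¹
  (d) [kg·s⁻²] / [m·s⁻¹] = kg·m⁻¹·s⁻¹
  (e) [impulse] = kg·m·s⁻¹  ← same
Only (e) matches kg·m·s⁻¹.

(e)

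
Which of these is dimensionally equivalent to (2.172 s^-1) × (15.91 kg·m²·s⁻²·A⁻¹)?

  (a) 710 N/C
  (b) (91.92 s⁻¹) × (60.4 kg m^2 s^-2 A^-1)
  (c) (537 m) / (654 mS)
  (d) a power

Reference: [s⁻¹] · [kg·m²·s⁻²·A⁻¹] = kg·m²·s⁻³·A⁻¹.
Each option:
  (a) N·C⁻¹ = kg·m·s⁻²·(s·A)⁻¹ = kg·m·s⁻³·A⁻¹
  (b) [s⁻¹] · [kg·m²·s⁻²·A⁻¹] = kg·m²·s⁻³·A⁻¹  ← same
  (c) [m] / [kg⁻¹·m⁻²·s³·A²] = kg·m³·s⁻³·A⁻²
  (d) [power] = kg·m²·s⁻³
Only (b) matches kg·m²·s⁻³·A⁻¹.

(b)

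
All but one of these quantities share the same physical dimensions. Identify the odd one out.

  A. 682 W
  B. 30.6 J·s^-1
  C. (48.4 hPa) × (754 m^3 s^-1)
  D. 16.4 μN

Dimensions:
  A. W = J·s⁻¹ = kg·m²·s⁻³
  B. J·s⁻¹ = N·m·s⁻¹ = kg·m²·s⁻³
  C. [kg·m⁻¹·s⁻²] · [m³·s⁻¹] = kg·m²·s⁻³
  D. N = kg·m·s⁻²
All reduce to kg·m²·s⁻³ except D., which is kg·m·s⁻².

D.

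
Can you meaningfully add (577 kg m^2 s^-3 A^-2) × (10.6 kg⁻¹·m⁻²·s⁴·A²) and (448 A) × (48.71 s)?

No

Reduce each to base SI dimensions:
  (577 kg m^2 s^-3 A^-2) × (10.6 kg⁻¹·m⁻²·s⁴·A²):  [kg·m²·s⁻³·A⁻²] · [kg⁻¹·m⁻²·s⁴·A²] = s
  (448 A) × (48.71 s):  [A] · [s] = s·A
s ≠ s·A, so they cannot be added.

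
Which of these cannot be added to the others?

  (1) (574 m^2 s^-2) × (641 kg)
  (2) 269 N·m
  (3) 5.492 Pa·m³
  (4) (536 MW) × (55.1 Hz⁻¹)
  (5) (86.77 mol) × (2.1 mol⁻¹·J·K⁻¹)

Dimensions:
  (1) [m²·s⁻²] · [kg] = kg·m²·s⁻²
  (2) N·m = kg·m·s⁻²·m = kg·m²·s⁻²
  (3) Pa·m³ = N·m⁻²·m³ = kg·m²·s⁻²
  (4) [kg·m²·s⁻³] · [s] = kg·m²·s⁻²
  (5) [mol] · [kg·m²·s⁻²·K⁻¹·mol⁻¹] = kg·m²·s⁻²·K⁻¹
All reduce to kg·m²·s⁻² except (5), which is kg·m²·s⁻²·K⁻¹.

(5)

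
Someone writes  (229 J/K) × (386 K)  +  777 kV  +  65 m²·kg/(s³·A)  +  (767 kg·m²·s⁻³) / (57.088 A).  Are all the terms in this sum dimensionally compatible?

Reduce each to base SI dimensions:
  (229 J/K) × (386 K):  [kg·m²·s⁻²·K⁻¹] · [K] = kg·m²·s⁻²
  777 kV:  V = J·C⁻¹ = kg·m²·s⁻³·A⁻¹
  65 m²·kg/(s³·A):  kg·m²·s⁻³·A⁻¹
  (767 kg·m²·s⁻³) / (57.088 A):  [kg·m²·s⁻³] / [A] = kg·m²·s⁻³·A⁻¹
The terms do not share a single dimension (kg·m²·s⁻² vs kg·m²·s⁻³·A⁻¹).

No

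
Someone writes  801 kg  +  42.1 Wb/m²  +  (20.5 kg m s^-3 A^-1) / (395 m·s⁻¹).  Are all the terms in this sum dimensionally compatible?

In SI base units:
  801 kg:  kg
  42.1 Wb/m²:  Wb·m⁻² = V·s·m⁻² = kg·s⁻²·A⁻¹
  (20.5 kg m s^-3 A^-1) / (395 m·s⁻¹):  [kg·m·s⁻³·A⁻¹] / [m·s⁻¹] = kg·s⁻²·A⁻¹
The terms do not share a single dimension (kg vs kg·s⁻²·A⁻¹).

No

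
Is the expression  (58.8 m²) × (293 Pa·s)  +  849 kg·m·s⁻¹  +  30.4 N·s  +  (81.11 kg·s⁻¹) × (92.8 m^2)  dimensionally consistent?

No

Work out the base dimensions of each:
  (58.8 m²) × (293 Pa·s):  [m²] · [kg·m⁻¹·s⁻¹] = kg·m·s⁻¹
  849 kg·m·s⁻¹:  kg·m·s⁻¹
  30.4 N·s:  N·s = kg·m·s⁻²·s = kg·m·s⁻¹
  (81.11 kg·s⁻¹) × (92.8 m^2):  [kg·s⁻¹] · [m²] = kg·m²·s⁻¹
The terms do not share a single dimension (kg·m²·s⁻¹ vs kg·m·s⁻¹).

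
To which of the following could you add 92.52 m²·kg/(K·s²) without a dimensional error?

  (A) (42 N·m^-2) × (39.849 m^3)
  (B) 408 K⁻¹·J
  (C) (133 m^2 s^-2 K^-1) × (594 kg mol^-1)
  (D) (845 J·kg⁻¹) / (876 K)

(B)

Reference: kg·m²·s⁻²·K⁻¹.
Each option:
  (A) [kg·m⁻¹·s⁻²] · [m³] = kg·m²·s⁻²
  (B) J·K⁻¹ = N·m·K⁻¹ = kg·m²·s⁻²·K⁻¹  ← same
  (C) [m²·s⁻²·K⁻¹] · [kg·mol⁻¹] = kg·m²·s⁻²·K⁻¹·mol⁻¹
  (D) [m²·s⁻²] / [K] = m²·s⁻²·K⁻¹
Only (B) matches kg·m²·s⁻²·K⁻¹.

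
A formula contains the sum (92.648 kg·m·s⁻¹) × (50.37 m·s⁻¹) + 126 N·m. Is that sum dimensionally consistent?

Reduce each to base SI dimensions:
  (92.648 kg·m·s⁻¹) × (50.37 m·s⁻¹):  [kg·m·s⁻¹] · [m·s⁻¹] = kg·m²·s⁻²
  126 N·m:  N·m = kg·m·s⁻²·m = kg·m²·s⁻²
Both are kg·m²·s⁻², so they have the same dimensions and can be added.

Yes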